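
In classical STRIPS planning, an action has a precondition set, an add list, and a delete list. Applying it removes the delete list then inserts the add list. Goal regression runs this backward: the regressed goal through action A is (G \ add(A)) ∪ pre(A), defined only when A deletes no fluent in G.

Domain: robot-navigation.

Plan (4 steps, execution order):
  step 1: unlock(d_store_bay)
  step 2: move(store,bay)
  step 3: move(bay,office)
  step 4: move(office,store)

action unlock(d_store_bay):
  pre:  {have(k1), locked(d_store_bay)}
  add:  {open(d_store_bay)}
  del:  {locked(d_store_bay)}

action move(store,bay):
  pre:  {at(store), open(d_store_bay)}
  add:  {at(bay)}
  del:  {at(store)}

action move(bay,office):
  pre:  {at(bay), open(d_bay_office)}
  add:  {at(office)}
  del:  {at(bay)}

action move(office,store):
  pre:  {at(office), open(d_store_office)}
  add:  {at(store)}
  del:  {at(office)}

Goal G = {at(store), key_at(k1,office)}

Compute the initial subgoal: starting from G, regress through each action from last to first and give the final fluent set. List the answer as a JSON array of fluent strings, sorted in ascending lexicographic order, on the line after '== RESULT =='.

Regress step by step:
  through step 4 (move(office,store)): drop {at(store)}, keep {key_at(k1,office)}, require {at(office), open(d_store_office)}
    → {at(office), key_at(k1,office), open(d_store_office)}
  through step 3 (move(bay,office)): drop {at(office)}, keep {key_at(k1,office), open(d_store_office)}, require {at(bay), open(d_bay_office)}
    → {at(bay), key_at(k1,office), open(d_bay_office), open(d_store_office)}
  through step 2 (move(store,bay)): drop {at(bay)}, keep {key_at(k1,office), open(d_bay_office), open(d_store_office)}, require {at(store), open(d_store_bay)}
    → {at(store), key_at(k1,office), open(d_bay_office), open(d_store_bay), open(d_store_office)}
  through step 1 (unlock(d_store_bay)): drop {open(d_store_bay)}, keep {at(store), key_at(k1,office), open(d_bay_office), open(d_store_office)}, require {have(k1), locked(d_store_bay)}
    → {at(store), have(k1), key_at(k1,office), locked(d_store_bay), open(d_bay_office), open(d_store_office)}

== RESULT ==
["at(store)", "have(k1)", "key_at(k1,office)", "locked(d_store_bay)", "open(d_bay_office)", "open(d_store_office)"]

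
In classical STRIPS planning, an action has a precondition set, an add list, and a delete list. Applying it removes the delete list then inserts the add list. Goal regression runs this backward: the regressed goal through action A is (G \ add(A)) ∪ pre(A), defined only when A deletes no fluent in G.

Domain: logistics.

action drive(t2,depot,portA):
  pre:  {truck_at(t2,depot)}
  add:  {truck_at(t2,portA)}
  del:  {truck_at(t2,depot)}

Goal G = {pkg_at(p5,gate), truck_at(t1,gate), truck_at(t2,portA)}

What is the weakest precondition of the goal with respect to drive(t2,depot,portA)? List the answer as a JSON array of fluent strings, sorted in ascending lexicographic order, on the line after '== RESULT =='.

Compute (G \ add) ∪ pre:
  G ∩ del = {}  (empty — regression defined)
  G \ add = {pkg_at(p5,gate), truck_at(t1,gate), truck_at(t2,portA)} \ {truck_at(t2,portA)} = {pkg_at(p5,gate), truck_at(t1,gate)}
  ∪ pre   = {pkg_at(p5,gate), truck_at(t1,gate)} ∪ {truck_at(t2,depot)}
          = {pkg_at(p5,gate), truck_at(t1,gate), truck_at(t2,depot)}

== RESULT ==
["pkg_at(p5,gate)", "truck_at(t1,gate)", "truck_at(t2,depot)"]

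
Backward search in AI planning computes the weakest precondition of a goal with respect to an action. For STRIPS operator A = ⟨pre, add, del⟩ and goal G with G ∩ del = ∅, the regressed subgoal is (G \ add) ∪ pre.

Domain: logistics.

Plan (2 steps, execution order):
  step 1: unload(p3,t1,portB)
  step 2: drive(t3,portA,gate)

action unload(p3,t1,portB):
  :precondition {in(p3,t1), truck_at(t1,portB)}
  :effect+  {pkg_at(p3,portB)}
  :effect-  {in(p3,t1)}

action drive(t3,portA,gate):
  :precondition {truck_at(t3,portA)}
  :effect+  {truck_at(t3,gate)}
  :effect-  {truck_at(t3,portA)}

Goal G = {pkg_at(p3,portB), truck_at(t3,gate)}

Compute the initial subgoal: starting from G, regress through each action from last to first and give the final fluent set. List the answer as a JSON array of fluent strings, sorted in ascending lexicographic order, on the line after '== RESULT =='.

Regress step by step:
  through step 2 (drive(t3,portA,gate)): drop {truck_at(t3,gate)}, keep {pkg_at(p3,portB)}, require {truck_at(t3,portA)}
    → {pkg_at(p3,portB), truck_at(t3,portA)}
  through step 1 (unload(p3,t1,portB)): drop {pkg_at(p3,portB)}, keep {truck_at(t3,portA)}, require {in(p3,t1), truck_at(t1,portB)}
    → {in(p3,t1), truck_at(t1,portB), truck_at(t3,portA)}

== RESULT ==
["in(p3,t1)", "truck_at(t1,portB)", "truck_at(t3,portA)"]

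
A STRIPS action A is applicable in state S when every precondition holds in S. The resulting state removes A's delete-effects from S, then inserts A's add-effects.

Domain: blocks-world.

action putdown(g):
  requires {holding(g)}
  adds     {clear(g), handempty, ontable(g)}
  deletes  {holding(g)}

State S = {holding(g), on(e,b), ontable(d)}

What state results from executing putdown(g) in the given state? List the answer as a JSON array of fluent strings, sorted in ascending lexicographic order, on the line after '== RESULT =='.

Compute (S \ del) ∪ add:
  pre ⊆ S: {holding(g)} ⊆ S  — applicable
  S \ del = {on(e,b), ontable(d)}
  ∪ add   = {clear(g), handempty, on(e,b), ontable(d), ontable(g)}

== RESULT ==
["clear(g)", "handempty", "on(e,b)", "ontable(d)", "ontable(g)"]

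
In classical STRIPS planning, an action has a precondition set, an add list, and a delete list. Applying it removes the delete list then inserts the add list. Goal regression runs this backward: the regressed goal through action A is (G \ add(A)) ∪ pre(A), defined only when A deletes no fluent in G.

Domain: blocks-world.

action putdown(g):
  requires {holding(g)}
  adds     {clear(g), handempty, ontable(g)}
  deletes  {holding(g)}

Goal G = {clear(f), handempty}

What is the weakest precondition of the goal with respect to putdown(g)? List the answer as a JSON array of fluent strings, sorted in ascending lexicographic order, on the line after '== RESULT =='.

Compute (G \ add) ∪ pre:
  G ∩ del = {}  (empty — regression defined)
  G \ add = {clear(f), handempty} \ {clear(g), handempty, ontable(g)} = {clear(f)}
  ∪ pre   = {clear(f)} ∪ {holding(g)}
          = {clear(f), holding(g)}

== RESULT ==
["clear(f)", "holding(g)"]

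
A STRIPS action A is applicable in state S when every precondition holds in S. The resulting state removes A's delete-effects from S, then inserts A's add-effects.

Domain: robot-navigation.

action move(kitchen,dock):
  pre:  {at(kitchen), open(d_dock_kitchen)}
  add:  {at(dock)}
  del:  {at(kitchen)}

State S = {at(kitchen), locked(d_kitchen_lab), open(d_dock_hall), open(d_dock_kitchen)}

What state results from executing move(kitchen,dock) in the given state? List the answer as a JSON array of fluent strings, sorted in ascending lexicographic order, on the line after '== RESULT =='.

Progress:
  pre ⊆ S: {at(kitchen), open(d_dock_kitchen)} ⊆ S  — applicable
  S \ del = {locked(d_kitchen_lab), open(d_dock_hall), open(d_dock_kitchen)}
  ∪ add   = {at(dock), locked(d_kitchen_lab), open(d_dock_hall), open(d_dock_kitchen)}

== RESULT ==
["at(dock)", "locked(d_kitchen_lab)", "open(d_dock_hall)", "open(d_dock_kitchen)"]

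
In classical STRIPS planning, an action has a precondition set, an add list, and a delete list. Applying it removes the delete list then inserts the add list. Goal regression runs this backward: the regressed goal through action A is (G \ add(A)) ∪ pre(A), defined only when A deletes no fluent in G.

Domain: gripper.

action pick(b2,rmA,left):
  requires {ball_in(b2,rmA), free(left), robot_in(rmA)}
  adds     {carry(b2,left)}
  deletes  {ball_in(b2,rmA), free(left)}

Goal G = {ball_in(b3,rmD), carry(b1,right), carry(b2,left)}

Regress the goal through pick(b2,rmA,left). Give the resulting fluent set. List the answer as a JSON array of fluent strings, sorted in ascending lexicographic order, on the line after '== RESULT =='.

Compute (G \ add) ∪ pre:
  G ∩ del = {}  (empty — regression defined)
  G \ add = {ball_in(b3,rmD), carry(b1,right), carry(b2,left)} \ {carry(b2,left)} = {ball_in(b3,rmD), carry(b1,right)}
  ∪ pre   = {ball_in(b3,rmD), carry(b1,right)} ∪ {ball_in(b2,rmA), free(left), robot_in(rmA)}
          = {ball_in(b2,rmA), ball_in(b3,rmD), carry(b1,right), free(left), robot_in(rmA)}

== RESULT ==
["ball_in(b2,rmA)", "ball_in(b3,rmD)", "carry(b1,right)", "free(left)", "robot_in(rmA)"]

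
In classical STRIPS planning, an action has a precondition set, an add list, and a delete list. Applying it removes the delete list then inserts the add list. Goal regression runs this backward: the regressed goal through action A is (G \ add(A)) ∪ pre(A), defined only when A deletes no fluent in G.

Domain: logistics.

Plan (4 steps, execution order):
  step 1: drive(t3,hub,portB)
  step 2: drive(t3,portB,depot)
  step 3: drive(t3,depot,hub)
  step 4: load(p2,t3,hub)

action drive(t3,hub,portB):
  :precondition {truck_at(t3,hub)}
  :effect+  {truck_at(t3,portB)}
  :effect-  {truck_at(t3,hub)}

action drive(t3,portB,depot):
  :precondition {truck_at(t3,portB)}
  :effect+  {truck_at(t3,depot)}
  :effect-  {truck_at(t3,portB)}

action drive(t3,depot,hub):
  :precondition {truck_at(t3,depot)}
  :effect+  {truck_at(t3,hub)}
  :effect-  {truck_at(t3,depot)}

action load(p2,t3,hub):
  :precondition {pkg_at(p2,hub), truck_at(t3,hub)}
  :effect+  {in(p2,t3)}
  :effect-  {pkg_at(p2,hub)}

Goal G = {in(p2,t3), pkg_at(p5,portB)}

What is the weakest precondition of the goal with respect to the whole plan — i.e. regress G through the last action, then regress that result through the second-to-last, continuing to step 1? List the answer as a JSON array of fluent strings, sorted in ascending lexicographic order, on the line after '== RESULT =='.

Work backward from the goal:
  through step 4 (load(p2,t3,hub)): drop {in(p2,t3)}, keep {pkg_at(p5,portB)}, require {pkg_at(p2,hub), truck_at(t3,hub)}
    → {pkg_at(p2,hub), pkg_at(p5,portB), truck_at(t3,hub)}
  through step 3 (drive(t3,depot,hub)): drop {truck_at(t3,hub)}, keep {pkg_at(p2,hub), pkg_at(p5,portB)}, require {truck_at(t3,depot)}
    → {pkg_at(p2,hub), pkg_at(p5,portB), truck_at(t3,depot)}
  through step 2 (drive(t3,portB,depot)): drop {truck_at(t3,depot)}, keep {pkg_at(p2,hub), pkg_at(p5,portB)}, require {truck_at(t3,portB)}
    → {pkg_at(p2,hub), pkg_at(p5,portB), truck_at(t3,portB)}
  through step 1 (drive(t3,hub,portB)): drop {truck_at(t3,portB)}, keep {pkg_at(p2,hub), pkg_at(p5,portB)}, require {truck_at(t3,hub)}
    → {pkg_at(p2,hub), pkg_at(p5,portB), truck_at(t3,hub)}

== RESULT ==
["pkg_at(p2,hub)", "pkg_at(p5,portB)", "truck_at(t3,hub)"]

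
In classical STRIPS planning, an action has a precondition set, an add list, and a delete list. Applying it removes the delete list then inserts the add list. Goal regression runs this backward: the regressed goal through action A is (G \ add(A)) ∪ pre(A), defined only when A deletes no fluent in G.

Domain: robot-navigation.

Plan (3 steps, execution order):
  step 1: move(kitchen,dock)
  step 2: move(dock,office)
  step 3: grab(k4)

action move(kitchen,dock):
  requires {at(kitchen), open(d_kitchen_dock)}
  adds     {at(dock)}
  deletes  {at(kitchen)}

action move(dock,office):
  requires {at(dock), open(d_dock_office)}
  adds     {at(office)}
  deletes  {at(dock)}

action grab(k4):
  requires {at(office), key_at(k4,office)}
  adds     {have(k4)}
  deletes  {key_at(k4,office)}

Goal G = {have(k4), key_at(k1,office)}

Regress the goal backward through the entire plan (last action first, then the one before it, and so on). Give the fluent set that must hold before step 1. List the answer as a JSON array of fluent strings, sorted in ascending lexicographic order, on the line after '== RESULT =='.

Regress step by step:
  through step 3 (grab(k4)): drop {have(k4)}, keep {key_at(k1,office)}, require {at(office), key_at(k4,office)}
    → {at(office), key_at(k1,office), key_at(k4,office)}
  through step 2 (move(dock,office)): drop {at(office)}, keep {key_at(k1,office), key_at(k4,office)}, require {at(dock), open(d_dock_office)}
    → {at(dock), key_at(k1,office), key_at(k4,office), open(d_dock_office)}
  through step 1 (move(kitchen,dock)): drop {at(dock)}, keep {key_at(k1,office), key_at(k4,office), open(d_dock_office)}, require {at(kitchen), open(d_kitchen_dock)}
    → {at(kitchen), key_at(k1,office), key_at(k4,office), open(d_dock_office), open(d_kitchen_dock)}

== RESULT ==
["at(kitchen)", "key_at(k1,office)", "key_at(k4,office)", "open(d_dock_office)", "open(d_kitchen_dock)"]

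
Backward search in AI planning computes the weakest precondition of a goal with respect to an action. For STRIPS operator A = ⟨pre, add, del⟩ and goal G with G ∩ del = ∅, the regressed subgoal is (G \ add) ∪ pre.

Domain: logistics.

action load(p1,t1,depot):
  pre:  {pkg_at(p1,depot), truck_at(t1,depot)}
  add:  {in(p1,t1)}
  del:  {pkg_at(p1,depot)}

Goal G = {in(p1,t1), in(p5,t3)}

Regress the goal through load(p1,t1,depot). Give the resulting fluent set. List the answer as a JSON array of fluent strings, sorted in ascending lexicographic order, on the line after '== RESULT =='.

Regress:
  G ∩ del = {}  (empty — regression defined)
  G \ add = {in(p1,t1), in(p5,t3)} \ {in(p1,t1)} = {in(p5,t3)}
  ∪ pre   = {in(p5,t3)} ∪ {pkg_at(p1,depot), truck_at(t1,depot)}
          = {in(p5,t3), pkg_at(p1,depot), truck_at(t1,depot)}

== RESULT ==
["in(p5,t3)", "pkg_at(p1,depot)", "truck_at(t1,depot)"]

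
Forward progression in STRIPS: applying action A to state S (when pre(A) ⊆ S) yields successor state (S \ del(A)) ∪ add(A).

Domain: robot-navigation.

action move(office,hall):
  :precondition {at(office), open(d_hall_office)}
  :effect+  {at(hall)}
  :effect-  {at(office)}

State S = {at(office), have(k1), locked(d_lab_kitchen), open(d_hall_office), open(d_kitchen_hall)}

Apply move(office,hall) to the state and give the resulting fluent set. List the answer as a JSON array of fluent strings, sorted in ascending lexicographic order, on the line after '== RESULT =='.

Compute (S \ del) ∪ add:
  pre ⊆ S: {at(office), open(d_hall_office)} ⊆ S  — applicable
  S \ del = {have(k1), locked(d_lab_kitchen), open(d_hall_office), open(d_kitchen_hall)}
  ∪ add   = {at(hall), have(k1), locked(d_lab_kitchen), open(d_hall_office), open(d_kitchen_hall)}

== RESULT ==
["at(hall)", "have(k1)", "locked(d_lab_kitchen)", "open(d_hall_office)", "open(d_kitchen_hall)"]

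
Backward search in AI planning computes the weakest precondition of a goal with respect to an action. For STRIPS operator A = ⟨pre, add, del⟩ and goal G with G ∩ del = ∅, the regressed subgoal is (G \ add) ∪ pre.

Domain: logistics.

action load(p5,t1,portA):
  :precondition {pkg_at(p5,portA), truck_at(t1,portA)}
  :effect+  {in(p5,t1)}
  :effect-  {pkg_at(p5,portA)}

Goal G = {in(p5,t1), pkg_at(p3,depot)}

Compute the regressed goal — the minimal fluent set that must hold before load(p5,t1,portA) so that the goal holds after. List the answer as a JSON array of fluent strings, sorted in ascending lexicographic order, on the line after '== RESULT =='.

Regress:
  G ∩ del = {}  (empty — regression defined)
  G \ add = {in(p5,t1), pkg_at(p3,depot)} \ {in(p5,t1)} = {pkg_at(p3,depot)}
  ∪ pre   = {pkg_at(p3,depot)} ∪ {pkg_at(p5,portA), truck_at(t1,portA)}
          = {pkg_at(p3,depot), pkg_at(p5,portA), truck_at(t1,portA)}

== RESULT ==
["pkg_at(p3,depot)", "pkg_at(p5,portA)", "truck_at(t1,portA)"]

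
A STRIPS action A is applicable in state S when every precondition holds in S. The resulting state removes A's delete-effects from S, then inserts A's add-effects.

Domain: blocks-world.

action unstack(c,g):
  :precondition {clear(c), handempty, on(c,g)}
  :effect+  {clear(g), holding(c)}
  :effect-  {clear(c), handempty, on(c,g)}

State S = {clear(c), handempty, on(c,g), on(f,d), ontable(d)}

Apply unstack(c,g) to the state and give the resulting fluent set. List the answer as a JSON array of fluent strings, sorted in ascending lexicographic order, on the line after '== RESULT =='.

Compute (S \ del) ∪ add:
  pre ⊆ S: {clear(c), handempty, on(c,g)} ⊆ S  — applicable
  S \ del = {on(f,d), ontable(d)}
  ∪ add   = {clear(g), holding(c), on(f,d), ontable(d)}

== RESULT ==
["clear(g)", "holding(c)", "on(f,d)", "ontable(d)"]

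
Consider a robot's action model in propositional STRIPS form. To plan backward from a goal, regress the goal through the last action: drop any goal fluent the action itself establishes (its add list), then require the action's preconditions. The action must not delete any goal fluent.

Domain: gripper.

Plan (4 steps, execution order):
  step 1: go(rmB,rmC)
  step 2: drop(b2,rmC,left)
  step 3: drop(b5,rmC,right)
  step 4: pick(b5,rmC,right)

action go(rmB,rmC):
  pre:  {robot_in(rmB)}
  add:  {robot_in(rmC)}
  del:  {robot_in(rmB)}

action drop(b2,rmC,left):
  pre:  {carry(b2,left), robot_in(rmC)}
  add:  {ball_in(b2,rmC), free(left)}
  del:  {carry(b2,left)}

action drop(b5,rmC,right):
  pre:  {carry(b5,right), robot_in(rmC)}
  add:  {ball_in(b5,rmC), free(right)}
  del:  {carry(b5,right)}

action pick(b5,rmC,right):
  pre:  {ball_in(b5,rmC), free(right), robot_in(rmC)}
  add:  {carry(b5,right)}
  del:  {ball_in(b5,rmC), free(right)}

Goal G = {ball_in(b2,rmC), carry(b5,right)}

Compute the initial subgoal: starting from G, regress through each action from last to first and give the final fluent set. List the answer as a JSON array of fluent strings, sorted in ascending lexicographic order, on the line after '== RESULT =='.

Work backward from the goal:
  through step 4 (pick(b5,rmC,right)): drop {carry(b5,right)}, keep {ball_in(b2,rmC)}, require {ball_in(b5,rmC), free(right), robot_in(rmC)}
    → {ball_in(b2,rmC), ball_in(b5,rmC), free(right), robot_in(rmC)}
  through step 3 (drop(b5,rmC,right)): drop {ball_in(b5,rmC), free(right)}, keep {ball_in(b2,rmC), robot_in(rmC)}, require {carry(b5,right), robot_in(rmC)}
    → {ball_in(b2,rmC), carry(b5,right), robot_in(rmC)}
  through step 2 (drop(b2,rmC,left)): drop {ball_in(b2,rmC)}, keep {carry(b5,right), robot_in(rmC)}, require {carry(b2,left), robot_in(rmC)}
    → {carry(b2,left), carry(b5,right), robot_in(rmC)}
  through step 1 (go(rmB,rmC)): drop {robot_in(rmC)}, keep {carry(b2,left), carry(b5,right)}, require {robot_in(rmB)}
    → {carry(b2,left), carry(b5,right), robot_in(rmB)}

== RESULT ==
["carry(b2,left)", "carry(b5,right)", "robot_in(rmB)"]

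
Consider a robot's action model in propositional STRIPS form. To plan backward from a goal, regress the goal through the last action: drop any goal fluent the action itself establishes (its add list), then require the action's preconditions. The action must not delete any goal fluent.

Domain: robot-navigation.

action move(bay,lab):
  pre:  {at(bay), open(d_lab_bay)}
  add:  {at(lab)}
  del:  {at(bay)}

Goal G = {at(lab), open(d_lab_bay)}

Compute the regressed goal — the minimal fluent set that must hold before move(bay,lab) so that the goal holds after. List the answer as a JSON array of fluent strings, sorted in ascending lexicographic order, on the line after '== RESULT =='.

Regress:
  G ∩ del = {}  (empty — regression defined)
  G \ add = {at(lab), open(d_lab_bay)} \ {at(lab)} = {open(d_lab_bay)}
  ∪ pre   = {open(d_lab_bay)} ∪ {at(bay), open(d_lab_bay)}
          = {at(bay), open(d_lab_bay)}

== RESULT ==
["at(bay)", "open(d_lab_bay)"]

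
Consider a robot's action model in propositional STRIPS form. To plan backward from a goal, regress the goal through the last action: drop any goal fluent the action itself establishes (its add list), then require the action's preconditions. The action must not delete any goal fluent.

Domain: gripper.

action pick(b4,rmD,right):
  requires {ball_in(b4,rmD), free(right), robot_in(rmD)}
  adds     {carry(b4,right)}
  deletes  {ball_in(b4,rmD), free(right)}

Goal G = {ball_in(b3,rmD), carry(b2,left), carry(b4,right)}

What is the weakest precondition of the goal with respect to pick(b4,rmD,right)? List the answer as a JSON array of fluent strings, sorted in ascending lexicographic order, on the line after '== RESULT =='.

Regress:
  G ∩ del = {}  (empty — regression defined)
  G \ add = {ball_in(b3,rmD), carry(b2,left), carry(b4,right)} \ {carry(b4,right)} = {ball_in(b3,rmD), carry(b2,left)}
  ∪ pre   = {ball_in(b3,rmD), carry(b2,left)} ∪ {ball_in(b4,rmD), free(right), robot_in(rmD)}
          = {ball_in(b3,rmD), ball_in(b4,rmD), carry(b2,left), free(right), robot_in(rmD)}

== RESULT ==
["ball_in(b3,rmD)", "ball_in(b4,rmD)", "carry(b2,left)", "free(right)", "robot_in(rmD)"]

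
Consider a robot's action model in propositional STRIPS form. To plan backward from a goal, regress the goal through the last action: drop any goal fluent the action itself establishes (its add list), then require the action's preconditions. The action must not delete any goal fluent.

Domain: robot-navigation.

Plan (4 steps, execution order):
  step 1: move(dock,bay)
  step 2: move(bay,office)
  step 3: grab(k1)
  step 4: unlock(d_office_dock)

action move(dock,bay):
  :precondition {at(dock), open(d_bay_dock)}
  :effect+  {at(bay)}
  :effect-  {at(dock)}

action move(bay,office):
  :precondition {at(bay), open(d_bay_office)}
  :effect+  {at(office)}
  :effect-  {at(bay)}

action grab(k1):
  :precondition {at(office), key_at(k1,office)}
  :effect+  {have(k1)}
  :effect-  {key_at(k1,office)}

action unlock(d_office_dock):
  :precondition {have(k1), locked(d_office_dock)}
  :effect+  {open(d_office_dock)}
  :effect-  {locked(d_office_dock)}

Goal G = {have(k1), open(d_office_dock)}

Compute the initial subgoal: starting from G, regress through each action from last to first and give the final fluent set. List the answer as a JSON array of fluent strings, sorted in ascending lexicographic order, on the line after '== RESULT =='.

Work backward from the goal:
  through step 4 (unlock(d_office_dock)): drop {open(d_office_dock)}, keep {have(k1)}, require {have(k1), locked(d_office_dock)}
    → {have(k1), locked(d_office_dock)}
  through step 3 (grab(k1)): drop {have(k1)}, keep {locked(d_office_dock)}, require {at(office), key_at(k1,office)}
    → {at(office), key_at(k1,office), locked(d_office_dock)}
  through step 2 (move(bay,office)): drop {at(office)}, keep {key_at(k1,office), locked(d_office_dock)}, require {at(bay), open(d_bay_office)}
    → {at(bay), key_at(k1,office), locked(d_office_dock), open(d_bay_office)}
  through step 1 (move(dock,bay)): drop {at(bay)}, keep {key_at(k1,office), locked(d_office_dock), open(d_bay_office)}, require {at(dock), open(d_bay_dock)}
    → {at(dock), key_at(k1,office), locked(d_office_dock), open(d_bay_dock), open(d_bay_office)}

== RESULT ==
["at(dock)", "key_at(k1,office)", "locked(d_office_dock)", "open(d_bay_dock)", "open(d_bay_office)"]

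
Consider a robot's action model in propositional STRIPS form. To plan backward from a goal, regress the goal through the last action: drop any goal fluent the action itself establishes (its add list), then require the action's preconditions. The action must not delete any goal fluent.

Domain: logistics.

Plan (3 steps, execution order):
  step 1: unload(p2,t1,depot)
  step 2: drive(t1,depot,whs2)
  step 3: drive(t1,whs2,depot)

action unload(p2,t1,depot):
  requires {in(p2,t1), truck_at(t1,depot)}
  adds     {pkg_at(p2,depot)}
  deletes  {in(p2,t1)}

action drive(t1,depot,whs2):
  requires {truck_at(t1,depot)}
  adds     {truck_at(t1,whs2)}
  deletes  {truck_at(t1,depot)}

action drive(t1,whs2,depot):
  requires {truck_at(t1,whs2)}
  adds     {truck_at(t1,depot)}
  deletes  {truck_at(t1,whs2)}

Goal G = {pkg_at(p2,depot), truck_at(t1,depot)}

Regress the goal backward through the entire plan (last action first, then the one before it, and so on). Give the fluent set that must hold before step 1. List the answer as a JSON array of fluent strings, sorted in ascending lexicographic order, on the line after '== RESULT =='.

Regress step by step:
  through step 3 (drive(t1,whs2,depot)): drop {truck_at(t1,depot)}, keep {pkg_at(p2,depot)}, require {truck_at(t1,whs2)}
    → {pkg_at(p2,depot), truck_at(t1,whs2)}
  through step 2 (drive(t1,depot,whs2)): drop {truck_at(t1,whs2)}, keep {pkg_at(p2,depot)}, require {truck_at(t1,depot)}
    → {pkg_at(p2,depot), truck_at(t1,depot)}
  through step 1 (unload(p2,t1,depot)): drop {pkg_at(p2,depot)}, keep {truck_at(t1,depot)}, require {in(p2,t1), truck_at(t1,depot)}
    → {in(p2,t1), truck_at(t1,depot)}

== RESULT ==
["in(p2,t1)", "truck_at(t1,depot)"]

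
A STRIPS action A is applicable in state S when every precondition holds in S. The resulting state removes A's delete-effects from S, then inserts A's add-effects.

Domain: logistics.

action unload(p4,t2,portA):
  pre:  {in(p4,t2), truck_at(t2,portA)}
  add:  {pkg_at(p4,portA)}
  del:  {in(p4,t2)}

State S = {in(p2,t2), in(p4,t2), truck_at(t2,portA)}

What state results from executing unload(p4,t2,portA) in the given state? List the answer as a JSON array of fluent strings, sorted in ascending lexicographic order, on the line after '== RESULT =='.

Compute (S \ del) ∪ add:
  pre ⊆ S: {in(p4,t2), truck_at(t2,portA)} ⊆ S  — applicable
  S \ del = {in(p2,t2), truck_at(t2,portA)}
  ∪ add   = {in(p2,t2), pkg_at(p4,portA), truck_at(t2,portA)}

== RESULT ==
["in(p2,t2)", "pkg_at(p4,portA)", "truck_at(t2,portA)"]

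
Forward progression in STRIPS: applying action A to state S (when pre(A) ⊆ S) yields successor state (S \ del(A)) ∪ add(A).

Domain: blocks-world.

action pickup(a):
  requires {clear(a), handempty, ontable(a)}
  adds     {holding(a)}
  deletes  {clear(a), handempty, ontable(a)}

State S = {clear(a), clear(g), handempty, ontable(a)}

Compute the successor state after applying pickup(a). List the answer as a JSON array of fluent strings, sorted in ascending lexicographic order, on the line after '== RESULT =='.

Progress:
  pre ⊆ S: {clear(a), handempty, ontable(a)} ⊆ S  — applicable
  S \ del = {clear(g)}
  ∪ add   = {clear(g), holding(a)}

== RESULT ==
["clear(g)", "holding(a)"]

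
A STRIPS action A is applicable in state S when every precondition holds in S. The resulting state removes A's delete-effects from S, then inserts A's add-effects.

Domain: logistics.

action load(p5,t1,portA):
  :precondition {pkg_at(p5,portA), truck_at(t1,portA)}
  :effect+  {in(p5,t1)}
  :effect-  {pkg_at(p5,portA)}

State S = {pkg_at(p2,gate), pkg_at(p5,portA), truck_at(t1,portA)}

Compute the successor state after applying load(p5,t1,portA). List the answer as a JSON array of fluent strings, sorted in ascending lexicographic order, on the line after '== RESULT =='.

Progress:
  pre ⊆ S: {pkg_at(p5,portA), truck_at(t1,portA)} ⊆ S  — applicable
  S \ del = {pkg_at(p2,gate), truck_at(t1,portA)}
  ∪ add   = {in(p5,t1), pkg_at(p2,gate), truck_at(t1,portA)}

== RESULT ==
["in(p5,t1)", "pkg_at(p2,gate)", "truck_at(t1,portA)"]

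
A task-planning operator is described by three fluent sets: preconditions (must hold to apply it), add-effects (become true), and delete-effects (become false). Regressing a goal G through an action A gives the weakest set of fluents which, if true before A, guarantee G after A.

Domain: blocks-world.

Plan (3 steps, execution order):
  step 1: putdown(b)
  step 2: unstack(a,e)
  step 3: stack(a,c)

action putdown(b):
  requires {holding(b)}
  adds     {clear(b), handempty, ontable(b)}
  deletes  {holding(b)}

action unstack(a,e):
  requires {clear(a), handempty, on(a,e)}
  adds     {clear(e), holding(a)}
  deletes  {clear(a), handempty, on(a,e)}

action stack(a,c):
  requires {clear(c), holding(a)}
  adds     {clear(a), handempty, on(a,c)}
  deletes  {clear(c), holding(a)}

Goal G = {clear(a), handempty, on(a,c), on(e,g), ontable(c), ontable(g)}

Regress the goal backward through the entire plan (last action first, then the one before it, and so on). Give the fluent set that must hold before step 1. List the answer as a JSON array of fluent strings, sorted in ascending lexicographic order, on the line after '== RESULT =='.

Work backward from the goal:
  through step 3 (stack(a,c)): drop {clear(a), handempty, on(a,c)}, keep {on(e,g), ontable(c), ontable(g)}, require {clear(c), holding(a)}
    → {clear(c), holding(a), on(e,g), ontable(c), ontable(g)}
  through step 2 (unstack(a,e)): drop {holding(a)}, keep {clear(c), on(e,g), ontable(c), ontable(g)}, require {clear(a), handempty, on(a,e)}
    → {clear(a), clear(c), handempty, on(a,e), on(e,g), ontable(c), ontable(g)}
  through step 1 (putdown(b)): drop {handempty}, keep {clear(a), clear(c), on(a,e), on(e,g), ontable(c), ontable(g)}, require {holding(b)}
    → {clear(a), clear(c), holding(b), on(a,e), on(e,g), ontable(c), ontable(g)}

== RESULT ==
["clear(a)", "clear(c)", "holding(b)", "on(a,e)", "on(e,g)", "ontable(c)", "ontable(g)"]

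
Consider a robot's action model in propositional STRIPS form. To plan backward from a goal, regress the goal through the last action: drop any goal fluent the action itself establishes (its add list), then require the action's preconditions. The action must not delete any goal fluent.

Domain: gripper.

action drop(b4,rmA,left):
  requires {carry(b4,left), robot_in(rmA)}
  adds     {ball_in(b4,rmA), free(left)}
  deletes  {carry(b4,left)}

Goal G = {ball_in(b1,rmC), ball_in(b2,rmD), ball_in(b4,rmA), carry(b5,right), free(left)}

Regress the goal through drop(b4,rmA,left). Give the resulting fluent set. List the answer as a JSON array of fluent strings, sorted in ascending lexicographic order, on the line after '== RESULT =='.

Compute (G \ add) ∪ pre:
  G ∩ del = {}  (empty — regression defined)
  G \ add = {ball_in(b1,rmC), ball_in(b2,rmD), ball_in(b4,rmA), carry(b5,right), free(left)} \ {ball_in(b4,rmA), free(left)} = {ball_in(b1,rmC), ball_in(b2,rmD), carry(b5,right)}
  ∪ pre   = {ball_in(b1,rmC), ball_in(b2,rmD), carry(b5,right)} ∪ {carry(b4,left), robot_in(rmA)}
          = {ball_in(b1,rmC), ball_in(b2,rmD), carry(b4,left), carry(b5,right), robot_in(rmA)}

== RESULT ==
["ball_in(b1,rmC)", "ball_in(b2,rmD)", "carry(b4,left)", "carry(b5,right)", "robot_in(rmA)"]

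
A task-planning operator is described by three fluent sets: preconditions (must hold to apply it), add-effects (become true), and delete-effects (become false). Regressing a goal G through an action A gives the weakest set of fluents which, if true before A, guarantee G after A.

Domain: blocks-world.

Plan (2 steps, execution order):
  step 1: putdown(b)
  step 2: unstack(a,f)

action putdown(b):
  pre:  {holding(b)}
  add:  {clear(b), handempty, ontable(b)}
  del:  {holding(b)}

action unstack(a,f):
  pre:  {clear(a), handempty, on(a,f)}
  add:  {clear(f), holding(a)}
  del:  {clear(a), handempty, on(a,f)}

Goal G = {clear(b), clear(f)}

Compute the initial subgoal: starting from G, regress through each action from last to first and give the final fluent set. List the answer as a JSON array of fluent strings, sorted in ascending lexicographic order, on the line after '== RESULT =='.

Work backward from the goal:
  through step 2 (unstack(a,f)): drop {clear(f)}, keep {clear(b)}, require {clear(a), handempty, on(a,f)}
    → {clear(a), clear(b), handempty, on(a,f)}
  through step 1 (putdown(b)): drop {clear(b), handempty}, keep {clear(a), on(a,f)}, require {holding(b)}
    → {clear(a), holding(b), on(a,f)}

== RESULT ==
["clear(a)", "holding(b)", "on(a,f)"]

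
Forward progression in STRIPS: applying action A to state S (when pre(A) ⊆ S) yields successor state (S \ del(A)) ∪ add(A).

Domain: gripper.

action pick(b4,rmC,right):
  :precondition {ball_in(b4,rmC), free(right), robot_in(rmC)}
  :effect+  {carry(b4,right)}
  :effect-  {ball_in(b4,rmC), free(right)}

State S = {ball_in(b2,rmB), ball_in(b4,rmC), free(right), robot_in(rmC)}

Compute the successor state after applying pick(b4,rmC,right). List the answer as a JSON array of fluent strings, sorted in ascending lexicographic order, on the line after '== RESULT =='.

Compute (S \ del) ∪ add:
  pre ⊆ S: {ball_in(b4,rmC), free(right), robot_in(rmC)} ⊆ S  — applicable
  S \ del = {ball_in(b2,rmB), robot_in(rmC)}
  ∪ add   = {ball_in(b2,rmB), carry(b4,right), robot_in(rmC)}

== RESULT ==
["ball_in(b2,rmB)", "carry(b4,right)", "robot_in(rmC)"]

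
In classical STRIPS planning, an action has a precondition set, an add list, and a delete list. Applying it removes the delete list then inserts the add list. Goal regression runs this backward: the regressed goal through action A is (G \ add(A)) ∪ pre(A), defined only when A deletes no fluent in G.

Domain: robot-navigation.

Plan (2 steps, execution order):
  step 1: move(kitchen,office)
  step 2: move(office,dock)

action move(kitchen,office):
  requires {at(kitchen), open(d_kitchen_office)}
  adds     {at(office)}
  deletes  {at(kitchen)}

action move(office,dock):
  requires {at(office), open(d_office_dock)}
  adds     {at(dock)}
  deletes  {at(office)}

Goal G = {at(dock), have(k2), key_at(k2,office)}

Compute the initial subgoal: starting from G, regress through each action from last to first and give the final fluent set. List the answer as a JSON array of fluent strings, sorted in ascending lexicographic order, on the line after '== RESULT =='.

Work backward from the goal:
  through step 2 (move(office,dock)): drop {at(dock)}, keep {have(k2), key_at(k2,office)}, require {at(office), open(d_office_dock)}
    → {at(office), have(k2), key_at(k2,office), open(d_office_dock)}
  through step 1 (move(kitchen,office)): drop {at(office)}, keep {have(k2), key_at(k2,office), open(d_office_dock)}, require {at(kitchen), open(d_kitchen_office)}
    → {at(kitchen), have(k2), key_at(k2,office), open(d_kitchen_office), open(d_office_dock)}

== RESULT ==
["at(kitchen)", "have(k2)", "key_at(k2,office)", "open(d_kitchen_office)", "open(d_office_dock)"]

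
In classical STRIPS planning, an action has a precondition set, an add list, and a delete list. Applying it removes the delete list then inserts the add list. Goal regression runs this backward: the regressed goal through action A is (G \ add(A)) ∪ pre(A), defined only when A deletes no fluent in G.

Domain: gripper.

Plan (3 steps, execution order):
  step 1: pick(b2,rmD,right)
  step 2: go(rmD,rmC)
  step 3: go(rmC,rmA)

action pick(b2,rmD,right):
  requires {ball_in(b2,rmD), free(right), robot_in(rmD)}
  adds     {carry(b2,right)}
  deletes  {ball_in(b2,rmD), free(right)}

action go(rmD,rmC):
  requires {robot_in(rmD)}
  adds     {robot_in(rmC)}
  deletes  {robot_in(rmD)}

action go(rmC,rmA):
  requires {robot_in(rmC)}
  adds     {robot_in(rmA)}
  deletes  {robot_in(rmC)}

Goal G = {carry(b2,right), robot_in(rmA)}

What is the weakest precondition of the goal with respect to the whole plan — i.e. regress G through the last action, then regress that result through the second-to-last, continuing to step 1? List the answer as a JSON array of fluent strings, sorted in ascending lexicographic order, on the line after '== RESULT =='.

Regress step by step:
  through step 3 (go(rmC,rmA)): drop {robot_in(rmA)}, keep {carry(b2,right)}, require {robot_in(rmC)}
    → {carry(b2,right), robot_in(rmC)}
  through step 2 (go(rmD,rmC)): drop {robot_in(rmC)}, keep {carry(b2,right)}, require {robot_in(rmD)}
    → {carry(b2,right), robot_in(rmD)}
  through step 1 (pick(b2,rmD,right)): drop {carry(b2,right)}, keep {robot_in(rmD)}, require {ball_in(b2,rmD), free(right), robot_in(rmD)}
    → {ball_in(b2,rmD), free(right), robot_in(rmD)}

== RESULT ==
["ball_in(b2,rmD)", "free(right)", "robot_in(rmD)"]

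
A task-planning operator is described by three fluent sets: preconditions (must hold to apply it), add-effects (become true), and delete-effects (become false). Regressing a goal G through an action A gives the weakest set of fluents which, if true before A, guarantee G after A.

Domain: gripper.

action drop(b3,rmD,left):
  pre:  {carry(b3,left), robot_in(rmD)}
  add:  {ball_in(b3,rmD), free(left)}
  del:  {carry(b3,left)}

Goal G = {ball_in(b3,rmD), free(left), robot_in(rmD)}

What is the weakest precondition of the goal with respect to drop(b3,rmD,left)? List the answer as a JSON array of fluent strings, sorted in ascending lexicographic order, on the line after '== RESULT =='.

Regress:
  G ∩ del = {}  (empty — regression defined)
  G \ add = {ball_in(b3,rmD), free(left), robot_in(rmD)} \ {ball_in(b3,rmD), free(left)} = {robot_in(rmD)}
  ∪ pre   = {robot_in(rmD)} ∪ {carry(b3,left), robot_in(rmD)}
          = {carry(b3,left), robot_in(rmD)}

== RESULT ==
["carry(b3,left)", "robot_in(rmD)"]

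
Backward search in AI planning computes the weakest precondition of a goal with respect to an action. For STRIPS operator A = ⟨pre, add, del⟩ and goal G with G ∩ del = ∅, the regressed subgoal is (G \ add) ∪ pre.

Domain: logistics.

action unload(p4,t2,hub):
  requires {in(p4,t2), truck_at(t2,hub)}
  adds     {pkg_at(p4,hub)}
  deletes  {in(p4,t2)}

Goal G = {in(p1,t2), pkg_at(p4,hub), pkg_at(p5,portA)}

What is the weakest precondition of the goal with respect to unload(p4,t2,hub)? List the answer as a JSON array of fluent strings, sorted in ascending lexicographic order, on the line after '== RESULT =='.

Regress:
  G ∩ del = {}  (empty — regression defined)
  G \ add = {in(p1,t2), pkg_at(p4,hub), pkg_at(p5,portA)} \ {pkg_at(p4,hub)} = {in(p1,t2), pkg_at(p5,portA)}
  ∪ pre   = {in(p1,t2), pkg_at(p5,portA)} ∪ {in(p4,t2), truck_at(t2,hub)}
          = {in(p1,t2), in(p4,t2), pkg_at(p5,portA), truck_at(t2,hub)}

== RESULT ==
["in(p1,t2)", "in(p4,t2)", "pkg_at(p5,portA)", "truck_at(t2,hub)"]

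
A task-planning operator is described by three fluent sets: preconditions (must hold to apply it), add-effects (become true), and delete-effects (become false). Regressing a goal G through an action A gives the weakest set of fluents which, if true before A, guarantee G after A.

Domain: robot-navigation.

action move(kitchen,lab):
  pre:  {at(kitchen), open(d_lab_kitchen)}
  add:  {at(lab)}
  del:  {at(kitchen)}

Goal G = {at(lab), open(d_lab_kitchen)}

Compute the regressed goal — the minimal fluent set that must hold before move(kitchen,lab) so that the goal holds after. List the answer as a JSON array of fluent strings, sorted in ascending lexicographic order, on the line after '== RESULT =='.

Compute (G \ add) ∪ pre:
  G ∩ del = {}  (empty — regression defined)
  G \ add = {at(lab), open(d_lab_kitchen)} \ {at(lab)} = {open(d_lab_kitchen)}
  ∪ pre   = {open(d_lab_kitchen)} ∪ {at(kitchen), open(d_lab_kitchen)}
          = {at(kitchen), open(d_lab_kitchen)}

== RESULT ==
["at(kitchen)", "open(d_lab_kitchen)"]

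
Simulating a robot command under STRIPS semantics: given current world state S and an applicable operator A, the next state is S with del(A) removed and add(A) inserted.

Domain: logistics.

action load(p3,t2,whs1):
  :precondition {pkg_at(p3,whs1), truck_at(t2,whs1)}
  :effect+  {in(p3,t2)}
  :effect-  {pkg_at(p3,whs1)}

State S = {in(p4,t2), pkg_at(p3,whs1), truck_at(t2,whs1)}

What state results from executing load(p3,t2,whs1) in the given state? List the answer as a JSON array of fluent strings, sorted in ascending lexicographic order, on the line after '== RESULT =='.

Compute (S \ del) ∪ add:
  pre ⊆ S: {pkg_at(p3,whs1), truck_at(t2,whs1)} ⊆ S  — applicable
  S \ del = {in(p4,t2), truck_at(t2,whs1)}
  ∪ add   = {in(p3,t2), in(p4,t2), truck_at(t2,whs1)}

== RESULT ==
["in(p3,t2)", "in(p4,t2)", "truck_at(t2,whs1)"]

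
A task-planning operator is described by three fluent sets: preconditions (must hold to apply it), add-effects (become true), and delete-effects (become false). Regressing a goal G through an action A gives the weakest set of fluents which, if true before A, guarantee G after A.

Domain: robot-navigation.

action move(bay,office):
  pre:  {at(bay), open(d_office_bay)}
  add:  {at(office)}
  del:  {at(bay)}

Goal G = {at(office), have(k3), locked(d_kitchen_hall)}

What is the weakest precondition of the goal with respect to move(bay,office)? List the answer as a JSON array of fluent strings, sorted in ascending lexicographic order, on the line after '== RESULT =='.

Regress:
  G ∩ del = {}  (empty — regression defined)
  G \ add = {at(office), have(k3), locked(d_kitchen_hall)} \ {at(office)} = {have(k3), locked(d_kitchen_hall)}
  ∪ pre   = {have(k3), locked(d_kitchen_hall)} ∪ {at(bay), open(d_office_bay)}
          = {at(bay), have(k3), locked(d_kitchen_hall), open(d_office_bay)}

== RESULT ==
["at(bay)", "have(k3)", "locked(d_kitchen_hall)", "open(d_office_bay)"]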